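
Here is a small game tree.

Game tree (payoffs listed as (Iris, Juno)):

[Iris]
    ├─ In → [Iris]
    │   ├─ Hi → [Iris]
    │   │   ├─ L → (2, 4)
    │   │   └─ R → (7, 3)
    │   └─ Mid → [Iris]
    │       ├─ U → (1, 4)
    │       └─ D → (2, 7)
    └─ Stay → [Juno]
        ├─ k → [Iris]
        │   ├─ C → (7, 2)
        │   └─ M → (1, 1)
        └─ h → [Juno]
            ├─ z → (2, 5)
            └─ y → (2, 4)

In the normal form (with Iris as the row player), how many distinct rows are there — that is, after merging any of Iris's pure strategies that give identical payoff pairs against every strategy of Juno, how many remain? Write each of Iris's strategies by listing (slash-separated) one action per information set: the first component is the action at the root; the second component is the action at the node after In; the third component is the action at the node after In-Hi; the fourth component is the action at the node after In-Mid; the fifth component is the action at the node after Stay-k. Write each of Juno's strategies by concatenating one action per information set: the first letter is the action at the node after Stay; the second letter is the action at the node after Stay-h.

6

Iris has 32 pure strategies: In/Hi/L/U/C, In/Hi/L/U/M, In/Hi/L/D/C, In/Hi/L/D/M, In/Hi/R/U/C, In/Hi/R/U/M, In/Hi/R/D/C, In/Hi/R/D/M, In/Mid/L/U/C, In/Mid/L/U/M, In/Mid/L/D/C, In/Mid/L/D/M, In/Mid/R/U/C, In/Mid/R/U/M, In/Mid/R/D/C, In/Mid/R/D/M, Stay/Hi/L/U/C, Stay/Hi/L/U/M, Stay/Hi/L/D/C, Stay/Hi/L/D/M, Stay/Hi/R/U/C, Stay/Hi/R/U/M, Stay/Hi/R/D/C, Stay/Hi/R/D/M, Stay/Mid/L/U/C, Stay/Mid/L/U/M, Stay/Mid/L/D/C, Stay/Mid/L/D/M, Stay/Mid/R/U/C, Stay/Mid/R/U/M, Stay/Mid/R/D/C, Stay/Mid/R/D/M. Columns: kz, ky, hz, hy.
{In/Hi/L/U/C, In/Hi/L/U/M, In/Hi/L/D/C, In/Hi/L/D/M} → row (2,4) (2,4) (2,4) (2,4)
{In/Hi/R/U/C, In/Hi/R/U/M, In/Hi/R/D/C, In/Hi/R/D/M} → row (7,3) (7,3) (7,3) (7,3)
{In/Mid/L/U/C, In/Mid/L/U/M, In/Mid/R/U/C, In/Mid/R/U/M} → row (1,4) (1,4) (1,4) (1,4)
{In/Mid/L/D/C, In/Mid/L/D/M, In/Mid/R/D/C, In/Mid/R/D/M} → row (2,7) (2,7) (2,7) (2,7)
{Stay/Hi/L/U/C, Stay/Hi/L/D/C, Stay/Hi/R/U/C, Stay/Hi/R/D/C, Stay/Mid/L/U/C, Stay/Mid/L/D/C, Stay/Mid/R/U/C, Stay/Mid/R/D/C} → row (7,2) (7,2) (2,5) (2,4)
{Stay/Hi/L/U/M, Stay/Hi/L/D/M, Stay/Hi/R/U/M, Stay/Hi/R/D/M, Stay/Mid/L/U/M, Stay/Mid/L/D/M, Stay/Mid/R/U/M, Stay/Mid/R/D/M} → row (1,1) (1,1) (2,5) (2,4)
That's 6 distinct rows out of 32 strategies.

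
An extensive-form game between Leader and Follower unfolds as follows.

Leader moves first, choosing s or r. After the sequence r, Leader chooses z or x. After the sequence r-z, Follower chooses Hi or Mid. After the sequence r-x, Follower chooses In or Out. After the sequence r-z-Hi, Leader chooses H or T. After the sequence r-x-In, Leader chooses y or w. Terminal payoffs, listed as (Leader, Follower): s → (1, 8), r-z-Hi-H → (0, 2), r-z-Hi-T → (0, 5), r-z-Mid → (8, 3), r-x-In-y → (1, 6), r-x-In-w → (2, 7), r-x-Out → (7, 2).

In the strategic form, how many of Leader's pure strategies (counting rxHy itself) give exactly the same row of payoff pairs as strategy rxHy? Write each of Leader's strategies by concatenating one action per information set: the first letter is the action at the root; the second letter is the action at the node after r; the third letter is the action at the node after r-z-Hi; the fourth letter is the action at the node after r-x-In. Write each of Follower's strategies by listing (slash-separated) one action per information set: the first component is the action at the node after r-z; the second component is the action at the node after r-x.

Row for rxHy (columns Hi/In, Hi/Out, Mid/In, Mid/Out): (1,6) (7,2) (1,6) (7,2).
Under rxHy, Leader's choice at the node after r-z-Hi can never be reached regardless of what Follower does, so varying those choices leaves every outcome unchanged.
Holding the reachable choices fixed and varying the unreachable one freely already gives 2 equivalent strategies.
No other strategy reproduces this row, so those 2 are the full class: rxHy, rxTy.

2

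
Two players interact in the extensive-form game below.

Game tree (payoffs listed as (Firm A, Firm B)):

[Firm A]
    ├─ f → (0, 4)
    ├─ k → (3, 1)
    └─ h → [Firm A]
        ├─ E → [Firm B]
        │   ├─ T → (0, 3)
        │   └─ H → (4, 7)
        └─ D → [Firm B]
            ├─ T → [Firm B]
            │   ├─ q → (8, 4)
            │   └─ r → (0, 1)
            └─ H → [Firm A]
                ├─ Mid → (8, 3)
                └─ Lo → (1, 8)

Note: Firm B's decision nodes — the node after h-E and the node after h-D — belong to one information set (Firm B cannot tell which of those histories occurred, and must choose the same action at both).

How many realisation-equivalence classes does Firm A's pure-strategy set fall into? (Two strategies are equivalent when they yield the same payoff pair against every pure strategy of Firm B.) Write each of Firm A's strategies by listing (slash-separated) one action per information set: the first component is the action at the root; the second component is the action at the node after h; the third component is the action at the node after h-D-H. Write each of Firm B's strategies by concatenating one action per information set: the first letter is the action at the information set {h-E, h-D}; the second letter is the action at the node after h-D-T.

Firm A has 12 pure strategies: f/E/Mid, f/E/Lo, f/D/Mid, f/D/Lo, k/E/Mid, k/E/Lo, k/D/Mid, k/D/Lo, h/E/Mid, h/E/Lo, h/D/Mid, h/D/Lo. Columns: Tq, Tr, Hq, Hr.
{f/E/Mid, f/E/Lo, f/D/Mid, f/D/Lo} → row (0,4) (0,4) (0,4) (0,4)
{k/E/Mid, k/E/Lo, k/D/Mid, k/D/Lo} → row (3,1) (3,1) (3,1) (3,1)
{h/E/Mid, h/E/Lo} → row (0,3) (0,3) (4,7) (4,7)
{h/D/Mid} → row (8,4) (0,1) (8,3) (8,3)
{h/D/Lo} → row (8,4) (0,1) (1,8) (1,8)
That's 5 distinct rows out of 12 strategies.

5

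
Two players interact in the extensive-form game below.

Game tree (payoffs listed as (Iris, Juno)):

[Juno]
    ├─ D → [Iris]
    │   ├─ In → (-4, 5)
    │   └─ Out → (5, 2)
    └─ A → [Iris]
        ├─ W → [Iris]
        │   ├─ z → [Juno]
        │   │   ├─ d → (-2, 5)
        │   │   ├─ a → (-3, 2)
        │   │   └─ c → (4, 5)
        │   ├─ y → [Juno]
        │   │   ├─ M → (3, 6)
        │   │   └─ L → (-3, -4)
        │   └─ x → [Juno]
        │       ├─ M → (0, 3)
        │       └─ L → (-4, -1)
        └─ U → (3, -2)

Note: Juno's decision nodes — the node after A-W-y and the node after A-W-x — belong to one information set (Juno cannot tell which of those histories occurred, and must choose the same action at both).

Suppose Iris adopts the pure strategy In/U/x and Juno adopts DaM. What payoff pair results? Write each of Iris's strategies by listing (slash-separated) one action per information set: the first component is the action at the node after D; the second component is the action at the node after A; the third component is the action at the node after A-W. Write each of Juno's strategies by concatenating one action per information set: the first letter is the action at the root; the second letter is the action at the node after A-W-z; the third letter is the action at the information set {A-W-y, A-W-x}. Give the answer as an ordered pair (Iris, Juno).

Trace the play path from the root:
  Juno plays D
  Iris plays In at [D]
→ terminal payoff (-4, 5).
(Iris's choice at the node after A is never reached on this path, so it doesn't affect the outcome.)

(-4, 5)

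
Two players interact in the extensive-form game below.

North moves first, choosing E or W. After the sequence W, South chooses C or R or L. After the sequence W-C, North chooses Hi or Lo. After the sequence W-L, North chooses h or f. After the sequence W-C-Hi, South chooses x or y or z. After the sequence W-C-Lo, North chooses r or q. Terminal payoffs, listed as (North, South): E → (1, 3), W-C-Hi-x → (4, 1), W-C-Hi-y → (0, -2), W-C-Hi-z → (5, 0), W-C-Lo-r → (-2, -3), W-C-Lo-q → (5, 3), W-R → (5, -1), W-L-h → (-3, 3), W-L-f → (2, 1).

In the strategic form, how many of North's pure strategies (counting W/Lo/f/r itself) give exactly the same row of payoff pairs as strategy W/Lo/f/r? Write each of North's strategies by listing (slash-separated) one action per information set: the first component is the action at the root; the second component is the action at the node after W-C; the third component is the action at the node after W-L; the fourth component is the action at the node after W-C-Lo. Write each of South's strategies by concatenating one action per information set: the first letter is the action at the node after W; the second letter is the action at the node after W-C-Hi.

Row for W/Lo/f/r (columns Cx, Cy, Cz, Rx, Ry, Rz, Lx, Ly, Lz): (-2,-3) (-2,-3) (-2,-3) (5,-1) (5,-1) (5,-1) (2,1) (2,1) (2,1).
Every one of North's information sets is on the play path for some reply by South when North follows W/Lo/f/r.
Changing the action at any of them therefore changes at least one column, so only W/Lo/f/r itself gives this row.

1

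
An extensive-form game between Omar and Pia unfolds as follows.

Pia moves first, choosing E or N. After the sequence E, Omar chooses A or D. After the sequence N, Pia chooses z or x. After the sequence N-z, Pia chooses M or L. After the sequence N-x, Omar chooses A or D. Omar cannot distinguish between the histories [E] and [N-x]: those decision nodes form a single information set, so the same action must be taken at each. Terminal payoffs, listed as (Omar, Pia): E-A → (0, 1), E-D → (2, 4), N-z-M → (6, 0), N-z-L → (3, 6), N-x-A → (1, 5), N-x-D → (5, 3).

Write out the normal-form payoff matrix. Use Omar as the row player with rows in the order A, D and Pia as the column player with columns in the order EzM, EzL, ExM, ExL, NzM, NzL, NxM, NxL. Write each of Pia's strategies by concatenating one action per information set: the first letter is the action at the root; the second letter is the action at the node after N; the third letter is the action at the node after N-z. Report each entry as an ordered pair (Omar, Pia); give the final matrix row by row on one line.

          EzM      EzL      ExM      ExL      NzM      NzL      NxM      NxL
   A    (0,1)    (0,1)    (0,1)    (0,1)    (6,0)    (3,6)    (1,5)    (1,5)
   D    (2,4)    (2,4)    (2,4)    (2,4)    (6,0)    (3,6)    (5,3)    (5,3)

A: (0,1) (0,1) (0,1) (0,1) (6,0) (3,6) (1,5) (1,5) | D: (2,4) (2,4) (2,4) (2,4) (6,0) (3,6) (5,3) (5,3)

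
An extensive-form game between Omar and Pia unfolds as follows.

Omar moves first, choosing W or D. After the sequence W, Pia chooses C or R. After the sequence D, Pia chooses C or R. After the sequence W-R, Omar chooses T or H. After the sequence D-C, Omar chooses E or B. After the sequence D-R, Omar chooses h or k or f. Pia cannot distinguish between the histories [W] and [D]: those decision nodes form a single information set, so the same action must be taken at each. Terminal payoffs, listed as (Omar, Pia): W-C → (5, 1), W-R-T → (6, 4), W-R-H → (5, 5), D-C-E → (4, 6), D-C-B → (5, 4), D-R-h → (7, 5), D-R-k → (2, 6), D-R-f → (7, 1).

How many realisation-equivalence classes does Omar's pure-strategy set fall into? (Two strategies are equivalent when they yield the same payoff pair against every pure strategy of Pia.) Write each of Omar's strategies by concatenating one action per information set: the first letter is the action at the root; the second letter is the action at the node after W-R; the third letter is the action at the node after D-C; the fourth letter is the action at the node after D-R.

8

Omar has 24 pure strategies: WTEh, WTEk, WTEf, WTBh, WTBk, WTBf, WHEh, WHEk, WHEf, WHBh, WHBk, WHBf, DTEh, DTEk, DTEf, DTBh, DTBk, DTBf, DHEh, DHEk, DHEf, DHBh, DHBk, DHBf. Columns: C, R.
{WTEh, WTEk, WTEf, WTBh, WTBk, WTBf} → row (5,1) (6,4)
{WHEh, WHEk, WHEf, WHBh, WHBk, WHBf} → row (5,1) (5,5)
{DTEh, DHEh} → row (4,6) (7,5)
{DTEk, DHEk} → row (4,6) (2,6)
{DTEf, DHEf} → row (4,6) (7,1)
{DTBh, DHBh} → row (5,4) (7,5)
{DTBk, DHBk} → row (5,4) (2,6)
{DTBf, DHBf} → row (5,4) (7,1)
That's 8 distinct rows out of 24 strategies.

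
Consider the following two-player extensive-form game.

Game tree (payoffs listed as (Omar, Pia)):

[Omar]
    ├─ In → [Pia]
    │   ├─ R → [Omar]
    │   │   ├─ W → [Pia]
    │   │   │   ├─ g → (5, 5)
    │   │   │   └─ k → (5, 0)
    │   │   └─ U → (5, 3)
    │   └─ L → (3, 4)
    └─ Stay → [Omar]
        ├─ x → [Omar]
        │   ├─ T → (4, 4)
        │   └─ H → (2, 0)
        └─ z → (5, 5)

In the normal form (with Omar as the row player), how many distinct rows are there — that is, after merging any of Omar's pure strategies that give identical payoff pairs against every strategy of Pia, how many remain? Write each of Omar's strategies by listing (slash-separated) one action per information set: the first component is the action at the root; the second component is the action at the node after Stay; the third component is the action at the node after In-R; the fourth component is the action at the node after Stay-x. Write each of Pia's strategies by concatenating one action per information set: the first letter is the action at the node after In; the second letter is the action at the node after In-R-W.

Omar has 16 pure strategies: In/x/W/T, In/x/W/H, In/x/U/T, In/x/U/H, In/z/W/T, In/z/W/H, In/z/U/T, In/z/U/H, Stay/x/W/T, Stay/x/W/H, Stay/x/U/T, Stay/x/U/H, Stay/z/W/T, Stay/z/W/H, Stay/z/U/T, Stay/z/U/H. Columns: Rg, Rk, Lg, Lk.
{In/x/W/T, In/x/W/H, In/z/W/T, In/z/W/H} → row (5,5) (5,0) (3,4) (3,4)
{In/x/U/T, In/x/U/H, In/z/U/T, In/z/U/H} → row (5,3) (5,3) (3,4) (3,4)
{Stay/x/W/T, Stay/x/U/T} → row (4,4) (4,4) (4,4) (4,4)
{Stay/x/W/H, Stay/x/U/H} → row (2,0) (2,0) (2,0) (2,0)
{Stay/z/W/T, Stay/z/W/H, Stay/z/U/T, Stay/z/U/H} → row (5,5) (5,5) (5,5) (5,5)
That's 5 distinct rows out of 16 strategies.

5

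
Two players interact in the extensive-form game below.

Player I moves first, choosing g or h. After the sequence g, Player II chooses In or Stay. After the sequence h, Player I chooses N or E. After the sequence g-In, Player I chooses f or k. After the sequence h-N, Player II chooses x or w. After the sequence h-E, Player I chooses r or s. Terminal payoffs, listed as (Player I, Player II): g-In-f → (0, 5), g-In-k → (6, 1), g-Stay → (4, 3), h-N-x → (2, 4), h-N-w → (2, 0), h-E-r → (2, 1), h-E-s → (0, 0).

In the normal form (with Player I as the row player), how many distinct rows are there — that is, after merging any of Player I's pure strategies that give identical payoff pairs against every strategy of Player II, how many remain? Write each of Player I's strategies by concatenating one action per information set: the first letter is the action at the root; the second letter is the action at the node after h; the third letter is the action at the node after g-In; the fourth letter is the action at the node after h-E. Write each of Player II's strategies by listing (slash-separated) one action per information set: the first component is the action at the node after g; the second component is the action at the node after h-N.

Player I has 16 pure strategies: gNfr, gNfs, gNkr, gNks, gEfr, gEfs, gEkr, gEks, hNfr, hNfs, hNkr, hNks, hEfr, hEfs, hEkr, hEks. Columns: In/x, In/w, Stay/x, Stay/w.
{gNfr, gNfs, gEfr, gEfs} → row (0,5) (0,5) (4,3) (4,3)
{gNkr, gNks, gEkr, gEks} → row (6,1) (6,1) (4,3) (4,3)
{hNfr, hNfs, hNkr, hNks} → row (2,4) (2,0) (2,4) (2,0)
{hEfr, hEkr} → row (2,1) (2,1) (2,1) (2,1)
{hEfs, hEks} → row (0,0) (0,0) (0,0) (0,0)
That's 5 distinct rows out of 16 strategies.

5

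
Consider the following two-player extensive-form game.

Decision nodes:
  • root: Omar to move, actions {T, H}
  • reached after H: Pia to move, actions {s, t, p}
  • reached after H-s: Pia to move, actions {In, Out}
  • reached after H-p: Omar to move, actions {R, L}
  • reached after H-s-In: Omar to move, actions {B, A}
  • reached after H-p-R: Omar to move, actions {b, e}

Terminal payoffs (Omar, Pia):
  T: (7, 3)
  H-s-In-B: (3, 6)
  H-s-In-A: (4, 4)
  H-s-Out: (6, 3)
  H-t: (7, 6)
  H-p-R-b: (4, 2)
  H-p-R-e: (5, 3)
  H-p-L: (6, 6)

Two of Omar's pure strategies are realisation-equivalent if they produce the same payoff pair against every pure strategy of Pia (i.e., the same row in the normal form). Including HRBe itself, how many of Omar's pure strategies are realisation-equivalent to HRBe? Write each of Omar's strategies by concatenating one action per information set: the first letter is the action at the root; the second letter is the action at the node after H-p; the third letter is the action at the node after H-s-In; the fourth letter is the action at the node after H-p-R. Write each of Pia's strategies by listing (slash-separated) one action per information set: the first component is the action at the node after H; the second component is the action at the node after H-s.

1

Row for HRBe (columns s/In, s/Out, t/In, t/Out, p/In, p/Out): (3,6) (6,3) (7,6) (7,6) (5,3) (5,3).
Every one of Omar's information sets is on the play path for some reply by Pia when Omar follows HRBe.
Changing the action at any of them therefore changes at least one column, so only HRBe itself gives this row.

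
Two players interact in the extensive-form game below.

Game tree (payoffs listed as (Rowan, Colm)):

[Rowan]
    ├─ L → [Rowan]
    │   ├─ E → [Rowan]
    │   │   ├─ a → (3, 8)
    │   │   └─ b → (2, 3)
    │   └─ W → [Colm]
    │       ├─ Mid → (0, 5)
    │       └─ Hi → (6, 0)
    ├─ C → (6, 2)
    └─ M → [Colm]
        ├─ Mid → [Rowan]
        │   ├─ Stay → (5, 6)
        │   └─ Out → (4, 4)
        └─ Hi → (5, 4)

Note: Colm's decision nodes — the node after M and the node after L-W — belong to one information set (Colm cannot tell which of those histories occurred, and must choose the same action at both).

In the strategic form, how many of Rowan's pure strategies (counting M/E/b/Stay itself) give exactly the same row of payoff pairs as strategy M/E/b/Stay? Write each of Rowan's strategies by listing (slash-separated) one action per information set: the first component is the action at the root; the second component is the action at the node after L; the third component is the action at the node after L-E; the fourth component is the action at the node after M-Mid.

4

Row for M/E/b/Stay (columns Mid, Hi): (5,6) (5,4).
Under M/E/b/Stay, Rowan's choice at the node after L and at the node after L-E can never be reached regardless of what Colm does, so varying those choices leaves every outcome unchanged.
Holding the reachable choices fixed and varying the unreachable ones freely already gives 2 × 2 = 4 equivalent strategies.
No other strategy reproduces this row, so those 4 are the full class: M/E/a/Stay, M/E/b/Stay, M/W/a/Stay, M/W/b/Stay.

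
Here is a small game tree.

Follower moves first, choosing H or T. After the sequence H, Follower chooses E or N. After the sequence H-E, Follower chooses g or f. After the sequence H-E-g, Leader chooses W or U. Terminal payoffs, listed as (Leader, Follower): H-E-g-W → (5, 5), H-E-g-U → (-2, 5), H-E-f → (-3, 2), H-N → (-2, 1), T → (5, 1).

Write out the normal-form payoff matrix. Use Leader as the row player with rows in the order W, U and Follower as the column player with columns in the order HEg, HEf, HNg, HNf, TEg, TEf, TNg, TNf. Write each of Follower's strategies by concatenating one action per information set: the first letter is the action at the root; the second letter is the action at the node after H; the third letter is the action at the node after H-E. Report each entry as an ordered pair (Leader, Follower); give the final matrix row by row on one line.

          HEg      HEf      HNg      HNf      TEg      TEf      TNg      TNf
   W    (5,5)   (-3,2)   (-2,1)   (-2,1)    (5,1)    (5,1)    (5,1)    (5,1)
   U   (-2,5)   (-3,2)   (-2,1)   (-2,1)    (5,1)    (5,1)    (5,1)    (5,1)

W: (5,5) (-3,2) (-2,1) (-2,1) (5,1) (5,1) (5,1) (5,1) | U: (-2,5) (-3,2) (-2,1) (-2,1) (5,1) (5,1) (5,1) (5,1)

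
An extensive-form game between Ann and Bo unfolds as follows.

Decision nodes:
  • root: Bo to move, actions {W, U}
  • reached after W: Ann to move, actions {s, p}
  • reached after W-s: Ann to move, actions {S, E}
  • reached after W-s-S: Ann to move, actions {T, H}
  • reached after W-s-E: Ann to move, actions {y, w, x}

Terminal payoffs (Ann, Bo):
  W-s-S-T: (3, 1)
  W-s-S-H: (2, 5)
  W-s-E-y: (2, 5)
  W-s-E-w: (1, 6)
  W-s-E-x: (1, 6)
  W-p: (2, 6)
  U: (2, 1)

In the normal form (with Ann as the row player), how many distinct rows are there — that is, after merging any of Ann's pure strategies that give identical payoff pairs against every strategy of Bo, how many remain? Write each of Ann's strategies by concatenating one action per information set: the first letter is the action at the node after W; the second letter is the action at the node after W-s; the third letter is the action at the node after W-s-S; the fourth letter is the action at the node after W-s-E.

Ann has 24 pure strategies: sSTy, sSTw, sSTx, sSHy, sSHw, sSHx, sETy, sETw, sETx, sEHy, sEHw, sEHx, pSTy, pSTw, pSTx, pSHy, pSHw, pSHx, pETy, pETw, pETx, pEHy, pEHw, pEHx. Columns: W, U.
{sSTy, sSTw, sSTx} → row (3,1) (2,1)
{sSHy, sSHw, sSHx, sETy, sEHy} → row (2,5) (2,1)
{sETw, sETx, sEHw, sEHx} → row (1,6) (2,1)
{pSTy, pSTw, pSTx, pSHy, pSHw, pSHx, pETy, pETw, pETx, pEHy, pEHw, pEHx} → row (2,6) (2,1)
That's 4 distinct rows out of 24 strategies.

4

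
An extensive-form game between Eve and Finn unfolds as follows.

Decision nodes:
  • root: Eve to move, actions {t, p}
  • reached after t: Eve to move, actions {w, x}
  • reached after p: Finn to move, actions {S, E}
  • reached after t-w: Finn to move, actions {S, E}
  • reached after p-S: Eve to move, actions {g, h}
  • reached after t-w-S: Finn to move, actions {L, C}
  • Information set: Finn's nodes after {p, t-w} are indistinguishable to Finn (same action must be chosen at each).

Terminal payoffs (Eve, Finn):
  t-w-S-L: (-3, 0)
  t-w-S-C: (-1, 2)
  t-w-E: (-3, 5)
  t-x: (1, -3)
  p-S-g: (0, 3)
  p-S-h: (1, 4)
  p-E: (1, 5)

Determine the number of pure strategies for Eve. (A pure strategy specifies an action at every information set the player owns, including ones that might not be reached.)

8

Eve owns the root with actions {t, p} — two choices.
Eve owns the node after t with actions {w, x} — two choices.
Eve owns the node after p-S with actions {g, h} — two choices.
A pure strategy fixes one action at each information set independently, so the count is the product 2 × 2 × 2 = 8.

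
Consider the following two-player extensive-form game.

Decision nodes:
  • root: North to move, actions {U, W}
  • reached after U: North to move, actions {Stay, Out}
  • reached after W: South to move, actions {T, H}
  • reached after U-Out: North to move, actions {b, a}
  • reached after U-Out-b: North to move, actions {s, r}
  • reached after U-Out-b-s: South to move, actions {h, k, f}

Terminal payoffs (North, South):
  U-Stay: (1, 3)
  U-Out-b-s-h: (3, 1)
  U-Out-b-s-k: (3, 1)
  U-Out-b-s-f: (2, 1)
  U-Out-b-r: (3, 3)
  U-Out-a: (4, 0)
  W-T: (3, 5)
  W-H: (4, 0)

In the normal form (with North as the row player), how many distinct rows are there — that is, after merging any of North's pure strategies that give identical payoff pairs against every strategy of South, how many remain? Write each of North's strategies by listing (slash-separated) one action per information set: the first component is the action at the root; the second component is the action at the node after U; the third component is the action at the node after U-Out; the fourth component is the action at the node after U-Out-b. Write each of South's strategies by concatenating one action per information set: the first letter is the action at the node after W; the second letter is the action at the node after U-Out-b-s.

5

North has 16 pure strategies: U/Stay/b/s, U/Stay/b/r, U/Stay/a/s, U/Stay/a/r, U/Out/b/s, U/Out/b/r, U/Out/a/s, U/Out/a/r, W/Stay/b/s, W/Stay/b/r, W/Stay/a/s, W/Stay/a/r, W/Out/b/s, W/Out/b/r, W/Out/a/s, W/Out/a/r. Columns: Th, Tk, Tf, Hh, Hk, Hf.
{U/Stay/b/s, U/Stay/b/r, U/Stay/a/s, U/Stay/a/r} → row (1,3) (1,3) (1,3) (1,3) (1,3) (1,3)
{U/Out/b/s} → row (3,1) (3,1) (2,1) (3,1) (3,1) (2,1)
{U/Out/b/r} → row (3,3) (3,3) (3,3) (3,3) (3,3) (3,3)
{U/Out/a/s, U/Out/a/r} → row (4,0) (4,0) (4,0) (4,0) (4,0) (4,0)
{W/Stay/b/s, W/Stay/b/r, W/Stay/a/s, W/Stay/a/r, W/Out/b/s, W/Out/b/r, W/Out/a/s, W/Out/a/r} → row (3,5) (3,5) (3,5) (4,0) (4,0) (4,0)
That's 5 distinct rows out of 16 strategies.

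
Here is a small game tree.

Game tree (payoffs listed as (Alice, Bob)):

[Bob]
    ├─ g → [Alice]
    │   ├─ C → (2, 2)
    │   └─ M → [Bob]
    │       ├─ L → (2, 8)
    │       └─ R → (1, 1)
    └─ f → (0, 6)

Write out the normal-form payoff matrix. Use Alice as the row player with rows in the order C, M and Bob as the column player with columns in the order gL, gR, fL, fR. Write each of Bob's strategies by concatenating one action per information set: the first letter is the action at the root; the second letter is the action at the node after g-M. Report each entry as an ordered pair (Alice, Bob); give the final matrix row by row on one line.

           gL       gR       fL       fR
   C    (2,2)    (2,2)    (0,6)    (0,6)
   M    (2,8)    (1,1)    (0,6)    (0,6)

C: (2,2) (2,2) (0,6) (0,6) | M: (2,8) (1,1) (0,6) (0,6)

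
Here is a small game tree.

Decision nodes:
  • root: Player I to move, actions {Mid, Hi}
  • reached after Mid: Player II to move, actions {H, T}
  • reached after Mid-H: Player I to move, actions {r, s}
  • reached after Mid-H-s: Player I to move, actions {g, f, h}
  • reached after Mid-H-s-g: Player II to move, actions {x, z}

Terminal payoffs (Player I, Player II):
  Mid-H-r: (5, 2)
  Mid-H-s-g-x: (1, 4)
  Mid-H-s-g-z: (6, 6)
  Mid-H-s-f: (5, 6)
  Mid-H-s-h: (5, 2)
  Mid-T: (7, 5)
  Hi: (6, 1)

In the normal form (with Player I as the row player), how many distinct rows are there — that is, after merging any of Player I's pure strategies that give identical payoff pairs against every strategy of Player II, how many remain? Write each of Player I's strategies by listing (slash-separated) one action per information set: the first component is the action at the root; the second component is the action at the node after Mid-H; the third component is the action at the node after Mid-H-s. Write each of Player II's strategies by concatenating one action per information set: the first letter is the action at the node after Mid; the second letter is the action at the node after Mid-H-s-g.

4

Player I has 12 pure strategies: Mid/r/g, Mid/r/f, Mid/r/h, Mid/s/g, Mid/s/f, Mid/s/h, Hi/r/g, Hi/r/f, Hi/r/h, Hi/s/g, Hi/s/f, Hi/s/h. Columns: Hx, Hz, Tx, Tz.
{Mid/r/g, Mid/r/f, Mid/r/h, Mid/s/h} → row (5,2) (5,2) (7,5) (7,5)
{Mid/s/g} → row (1,4) (6,6) (7,5) (7,5)
{Mid/s/f} → row (5,6) (5,6) (7,5) (7,5)
{Hi/r/g, Hi/r/f, Hi/r/h, Hi/s/g, Hi/s/f, Hi/s/h} → row (6,1) (6,1) (6,1) (6,1)
That's 4 distinct rows out of 12 strategies.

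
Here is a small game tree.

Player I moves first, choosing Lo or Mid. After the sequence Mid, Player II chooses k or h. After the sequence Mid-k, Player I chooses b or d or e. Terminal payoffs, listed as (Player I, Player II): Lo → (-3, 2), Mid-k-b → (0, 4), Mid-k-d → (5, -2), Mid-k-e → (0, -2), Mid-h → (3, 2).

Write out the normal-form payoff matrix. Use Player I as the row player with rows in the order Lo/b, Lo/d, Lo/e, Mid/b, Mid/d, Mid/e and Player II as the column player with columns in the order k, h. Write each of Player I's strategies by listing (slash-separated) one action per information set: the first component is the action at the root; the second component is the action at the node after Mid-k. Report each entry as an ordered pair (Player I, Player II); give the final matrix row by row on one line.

Lo/b: (-3,2) (-3,2) | Lo/d: (-3,2) (-3,2) | Lo/e: (-3,2) (-3,2) | Mid/b: (0,4) (3,2) | Mid/d: (5,-2) (3,2) | Mid/e: (0,-2) (3,2)

             k        h
 Lo/b   (-3,2)   (-3,2)
 Lo/d   (-3,2)   (-3,2)
 Lo/e   (-3,2)   (-3,2)
Mid/b    (0,4)    (3,2)
Mid/d   (5,-2)    (3,2)
Mid/e   (0,-2)    (3,2)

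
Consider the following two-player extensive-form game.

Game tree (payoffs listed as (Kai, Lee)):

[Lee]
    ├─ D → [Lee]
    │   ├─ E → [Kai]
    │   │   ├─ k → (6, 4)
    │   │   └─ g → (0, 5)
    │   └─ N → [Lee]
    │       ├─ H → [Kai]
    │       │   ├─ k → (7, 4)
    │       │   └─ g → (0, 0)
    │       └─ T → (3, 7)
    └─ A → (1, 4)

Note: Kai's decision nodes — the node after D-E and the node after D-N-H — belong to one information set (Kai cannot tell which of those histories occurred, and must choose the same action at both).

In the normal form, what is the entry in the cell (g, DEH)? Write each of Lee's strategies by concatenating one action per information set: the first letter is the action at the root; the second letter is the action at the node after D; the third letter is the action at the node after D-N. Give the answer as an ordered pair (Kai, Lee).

Trace the play path from the root:
  Lee plays D
  Lee plays E at [D]
  Kai plays g at [D-E]
→ terminal payoff (0, 5).
(Lee's choice at the node after D-N is never reached on this path, so it doesn't affect the outcome.)

(0, 5)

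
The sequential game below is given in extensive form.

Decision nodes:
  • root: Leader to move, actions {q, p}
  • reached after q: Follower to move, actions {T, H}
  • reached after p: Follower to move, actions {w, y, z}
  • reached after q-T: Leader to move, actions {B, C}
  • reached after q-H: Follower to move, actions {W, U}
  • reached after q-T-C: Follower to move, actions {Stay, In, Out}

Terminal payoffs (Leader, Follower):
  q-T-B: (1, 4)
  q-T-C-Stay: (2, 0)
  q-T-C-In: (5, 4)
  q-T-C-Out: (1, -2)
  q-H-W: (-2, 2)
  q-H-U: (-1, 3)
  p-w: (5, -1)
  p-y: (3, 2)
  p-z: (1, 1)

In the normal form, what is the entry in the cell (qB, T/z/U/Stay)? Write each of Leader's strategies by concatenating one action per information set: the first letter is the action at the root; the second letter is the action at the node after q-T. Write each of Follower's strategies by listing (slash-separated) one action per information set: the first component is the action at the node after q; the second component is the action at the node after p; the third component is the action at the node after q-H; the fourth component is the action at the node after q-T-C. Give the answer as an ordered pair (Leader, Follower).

Trace the play path from the root:
  Leader plays q
  Follower plays T at [q]
  Leader plays B at [q-T]
→ terminal payoff (1, 4).
(Follower's choice at the node after p is never reached on this path, so it doesn't affect the outcome.)

(1, 4)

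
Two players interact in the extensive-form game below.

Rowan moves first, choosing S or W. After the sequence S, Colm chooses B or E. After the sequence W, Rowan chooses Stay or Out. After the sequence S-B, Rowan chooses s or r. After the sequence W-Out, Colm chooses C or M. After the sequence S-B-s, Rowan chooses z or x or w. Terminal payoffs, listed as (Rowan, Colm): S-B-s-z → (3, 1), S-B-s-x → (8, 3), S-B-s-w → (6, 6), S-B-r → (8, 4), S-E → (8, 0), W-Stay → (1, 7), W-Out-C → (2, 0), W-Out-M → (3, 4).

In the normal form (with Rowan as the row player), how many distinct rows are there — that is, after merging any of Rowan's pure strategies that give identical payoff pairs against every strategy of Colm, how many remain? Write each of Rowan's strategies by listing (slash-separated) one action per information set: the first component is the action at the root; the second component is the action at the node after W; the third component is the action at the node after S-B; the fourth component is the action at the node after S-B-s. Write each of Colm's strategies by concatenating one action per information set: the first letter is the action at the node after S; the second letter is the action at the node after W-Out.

6

Rowan has 24 pure strategies: S/Stay/s/z, S/Stay/s/x, S/Stay/s/w, S/Stay/r/z, S/Stay/r/x, S/Stay/r/w, S/Out/s/z, S/Out/s/x, S/Out/s/w, S/Out/r/z, S/Out/r/x, S/Out/r/w, W/Stay/s/z, W/Stay/s/x, W/Stay/s/w, W/Stay/r/z, W/Stay/r/x, W/Stay/r/w, W/Out/s/z, W/Out/s/x, W/Out/s/w, W/Out/r/z, W/Out/r/x, W/Out/r/w. Columns: BC, BM, EC, EM.
{S/Stay/s/z, S/Out/s/z} → row (3,1) (3,1) (8,0) (8,0)
{S/Stay/s/x, S/Out/s/x} → row (8,3) (8,3) (8,0) (8,0)
{S/Stay/s/w, S/Out/s/w} → row (6,6) (6,6) (8,0) (8,0)
{S/Stay/r/z, S/Stay/r/x, S/Stay/r/w, S/Out/r/z, S/Out/r/x, S/Out/r/w} → row (8,4) (8,4) (8,0) (8,0)
{W/Stay/s/z, W/Stay/s/x, W/Stay/s/w, W/Stay/r/z, W/Stay/r/x, W/Stay/r/w} → row (1,7) (1,7) (1,7) (1,7)
{W/Out/s/z, W/Out/s/x, W/Out/s/w, W/Out/r/z, W/Out/r/x, W/Out/r/w} → row (2,0) (3,4) (2,0) (3,4)
That's 6 distinct rows out of 24 strategies.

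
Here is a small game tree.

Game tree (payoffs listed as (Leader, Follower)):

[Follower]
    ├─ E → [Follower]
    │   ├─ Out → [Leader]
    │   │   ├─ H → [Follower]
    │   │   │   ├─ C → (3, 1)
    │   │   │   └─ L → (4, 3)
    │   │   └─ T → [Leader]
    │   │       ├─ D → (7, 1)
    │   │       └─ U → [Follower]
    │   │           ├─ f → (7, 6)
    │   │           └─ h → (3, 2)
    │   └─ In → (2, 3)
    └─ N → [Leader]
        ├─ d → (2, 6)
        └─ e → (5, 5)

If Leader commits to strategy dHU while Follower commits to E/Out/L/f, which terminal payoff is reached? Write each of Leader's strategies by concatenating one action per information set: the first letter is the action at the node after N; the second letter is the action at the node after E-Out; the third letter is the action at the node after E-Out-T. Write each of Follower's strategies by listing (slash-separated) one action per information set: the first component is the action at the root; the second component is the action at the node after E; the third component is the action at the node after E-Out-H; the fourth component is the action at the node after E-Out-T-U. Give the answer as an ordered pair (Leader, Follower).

Trace the play path from the root:
  Follower plays E
  Follower plays Out at [E]
  Leader plays H at [E-Out]
  Follower plays L at [E-Out-H]
→ terminal payoff (4, 3).
(Leader's choice at the node after N is never reached on this path, so it doesn't affect the outcome.)

(4, 3)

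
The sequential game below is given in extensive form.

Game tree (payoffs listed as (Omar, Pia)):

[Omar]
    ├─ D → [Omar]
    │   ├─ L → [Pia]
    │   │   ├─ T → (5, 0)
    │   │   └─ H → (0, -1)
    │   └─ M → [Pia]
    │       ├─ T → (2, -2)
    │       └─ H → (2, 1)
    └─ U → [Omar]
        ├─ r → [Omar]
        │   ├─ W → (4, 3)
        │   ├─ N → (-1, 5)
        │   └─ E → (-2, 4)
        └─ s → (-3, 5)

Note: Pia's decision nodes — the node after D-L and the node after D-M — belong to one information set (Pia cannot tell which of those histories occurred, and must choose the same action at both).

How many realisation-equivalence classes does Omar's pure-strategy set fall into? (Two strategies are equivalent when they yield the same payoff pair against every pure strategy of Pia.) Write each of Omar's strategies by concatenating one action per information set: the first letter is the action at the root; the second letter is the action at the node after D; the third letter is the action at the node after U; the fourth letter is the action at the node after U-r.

6

Omar has 24 pure strategies: DLrW, DLrN, DLrE, DLsW, DLsN, DLsE, DMrW, DMrN, DMrE, DMsW, DMsN, DMsE, ULrW, ULrN, ULrE, ULsW, ULsN, ULsE, UMrW, UMrN, UMrE, UMsW, UMsN, UMsE. Columns: T, H.
{DLrW, DLrN, DLrE, DLsW, DLsN, DLsE} → row (5,0) (0,-1)
{DMrW, DMrN, DMrE, DMsW, DMsN, DMsE} → row (2,-2) (2,1)
{ULrW, UMrW} → row (4,3) (4,3)
{ULrN, UMrN} → row (-1,5) (-1,5)
{ULrE, UMrE} → row (-2,4) (-2,4)
{ULsW, ULsN, ULsE, UMsW, UMsN, UMsE} → row (-3,5) (-3,5)
That's 6 distinct rows out of 24 strategies.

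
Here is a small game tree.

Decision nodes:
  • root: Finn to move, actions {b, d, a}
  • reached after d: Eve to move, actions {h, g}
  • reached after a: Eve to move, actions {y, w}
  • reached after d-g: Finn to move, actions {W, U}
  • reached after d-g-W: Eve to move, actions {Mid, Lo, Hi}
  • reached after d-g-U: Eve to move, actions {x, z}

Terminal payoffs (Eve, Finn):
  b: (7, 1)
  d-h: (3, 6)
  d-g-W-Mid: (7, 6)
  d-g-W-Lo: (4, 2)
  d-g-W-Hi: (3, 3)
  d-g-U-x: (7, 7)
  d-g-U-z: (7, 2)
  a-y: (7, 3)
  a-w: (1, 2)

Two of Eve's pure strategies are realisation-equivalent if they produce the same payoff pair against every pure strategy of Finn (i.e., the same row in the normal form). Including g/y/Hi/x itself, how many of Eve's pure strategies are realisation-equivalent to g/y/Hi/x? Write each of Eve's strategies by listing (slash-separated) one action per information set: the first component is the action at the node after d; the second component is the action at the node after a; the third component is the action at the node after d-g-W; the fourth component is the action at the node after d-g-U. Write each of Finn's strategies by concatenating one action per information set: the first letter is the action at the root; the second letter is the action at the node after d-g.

Row for g/y/Hi/x (columns bW, bU, dW, dU, aW, aU): (7,1) (7,1) (3,3) (7,7) (7,3) (7,3).
Every one of Eve's information sets is on the play path for some reply by Finn when Eve follows g/y/Hi/x.
Changing the action at any of them therefore changes at least one column, so only g/y/Hi/x itself gives this row.

1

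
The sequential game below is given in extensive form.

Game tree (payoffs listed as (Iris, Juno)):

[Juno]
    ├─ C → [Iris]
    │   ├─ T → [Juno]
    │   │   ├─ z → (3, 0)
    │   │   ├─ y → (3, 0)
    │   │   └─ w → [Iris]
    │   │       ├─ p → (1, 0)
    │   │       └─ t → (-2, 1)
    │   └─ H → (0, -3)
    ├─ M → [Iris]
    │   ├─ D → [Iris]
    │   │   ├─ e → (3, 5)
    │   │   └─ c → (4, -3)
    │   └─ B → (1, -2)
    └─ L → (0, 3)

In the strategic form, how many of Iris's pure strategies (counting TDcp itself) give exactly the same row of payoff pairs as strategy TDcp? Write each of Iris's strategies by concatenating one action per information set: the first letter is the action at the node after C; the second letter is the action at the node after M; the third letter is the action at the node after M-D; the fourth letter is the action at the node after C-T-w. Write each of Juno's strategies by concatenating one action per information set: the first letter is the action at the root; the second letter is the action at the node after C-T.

1

Row for TDcp (columns Cz, Cy, Cw, Mz, My, Mw, Lz, Ly, Lw): (3,0) (3,0) (1,0) (4,-3) (4,-3) (4,-3) (0,3) (0,3) (0,3).
Every one of Iris's information sets is on the play path for some reply by Juno when Iris follows TDcp.
Changing the action at any of them therefore changes at least one column, so only TDcp itself gives this row.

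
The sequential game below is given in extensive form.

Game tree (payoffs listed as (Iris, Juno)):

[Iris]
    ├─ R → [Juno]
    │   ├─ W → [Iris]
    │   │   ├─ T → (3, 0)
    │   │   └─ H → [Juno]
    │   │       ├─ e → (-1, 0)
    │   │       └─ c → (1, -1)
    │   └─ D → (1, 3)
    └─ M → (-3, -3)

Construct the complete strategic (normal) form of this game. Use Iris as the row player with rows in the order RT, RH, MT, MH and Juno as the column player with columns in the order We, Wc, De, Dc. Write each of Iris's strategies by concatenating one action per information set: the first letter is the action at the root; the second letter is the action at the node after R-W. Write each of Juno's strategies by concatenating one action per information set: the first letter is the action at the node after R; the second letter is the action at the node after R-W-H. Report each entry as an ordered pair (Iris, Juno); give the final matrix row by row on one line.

RT: (3,0) (3,0) (1,3) (1,3) | RH: (-1,0) (1,-1) (1,3) (1,3) | MT: (-3,-3) (-3,-3) (-3,-3) (-3,-3) | MH: (-3,-3) (-3,-3) (-3,-3) (-3,-3)

Row RT: We→(3,0), Wc→(3,0), De→(1,3), Dc→(1,3)
Row RH: We→(-1,0), Wc→(1,-1), De→(1,3), Dc→(1,3)
Row MT: We→(-3,-3), Wc→(-3,-3), De→(-3,-3), Dc→(-3,-3)
Row MH: We→(-3,-3), Wc→(-3,-3), De→(-3,-3), Dc→(-3,-3)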